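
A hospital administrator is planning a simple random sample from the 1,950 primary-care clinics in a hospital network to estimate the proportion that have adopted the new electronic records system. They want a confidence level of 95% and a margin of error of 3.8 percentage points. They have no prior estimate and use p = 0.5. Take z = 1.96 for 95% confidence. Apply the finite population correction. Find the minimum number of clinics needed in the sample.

Unadjusted: n₀ = 1.96² × 0.50 × 0.50 / 0.038² ≈ 665.10, so n₀ = 666.
Finite population correction with N = 1,950: n = n₀ / (1 + (n₀−1)/N) = 666 / (1 + 665/1950) = 666 / 1.3410 ≈ 496.63.
Rounding up, n = 497.

497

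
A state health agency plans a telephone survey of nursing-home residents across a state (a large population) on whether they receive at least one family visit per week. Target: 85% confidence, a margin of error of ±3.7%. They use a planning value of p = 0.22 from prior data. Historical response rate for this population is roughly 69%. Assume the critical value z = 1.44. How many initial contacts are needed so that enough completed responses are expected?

Completed interviews needed: n₀ = 1.44² × 0.1716 / 0.037² ≈ 259.92 → 260.
At a 69% response rate, contacts needed = 260 / 0.69 ≈ 376.81 → 377.

377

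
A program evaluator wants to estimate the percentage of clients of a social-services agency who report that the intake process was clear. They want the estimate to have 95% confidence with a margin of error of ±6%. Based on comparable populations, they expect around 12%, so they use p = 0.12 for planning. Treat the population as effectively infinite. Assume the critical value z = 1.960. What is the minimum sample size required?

With p = 0.12, p(1−p) = 0.1056.
n = z²·p(1−p)/E² = 1.960² × 0.1056 / 0.060² = 3.8416 × 0.1056 / 0.003600 ≈ 112.69.
Rounding up gives n = 113.

113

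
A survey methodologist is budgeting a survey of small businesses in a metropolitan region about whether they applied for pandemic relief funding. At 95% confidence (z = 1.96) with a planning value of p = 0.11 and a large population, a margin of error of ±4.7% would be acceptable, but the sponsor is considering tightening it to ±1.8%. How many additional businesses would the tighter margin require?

990

At ±4.7%: n = 1.96² × 0.0979 / 0.047² ≈ 170.25 → 171.
At ±1.8%: n = 1.96² × 0.0979 / 0.018² ≈ 1160.78 → 1161.
Additional respondents: 1161 − 171 = 990.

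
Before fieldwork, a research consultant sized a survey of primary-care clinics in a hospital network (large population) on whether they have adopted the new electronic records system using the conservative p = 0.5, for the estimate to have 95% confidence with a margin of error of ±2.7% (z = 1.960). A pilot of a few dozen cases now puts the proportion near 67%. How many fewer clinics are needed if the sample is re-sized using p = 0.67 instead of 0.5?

152

Conservative (p = 0.5): n = 1.960² × 0.25 / 0.027² ≈ 1317.42 → 1318.
Using p = 0.67: p(1−p) = 0.2211, so n = 1.960² × 0.2211 / 0.027² ≈ 1165.13 → 1166.
Reduction: 1318 − 1166 = 152.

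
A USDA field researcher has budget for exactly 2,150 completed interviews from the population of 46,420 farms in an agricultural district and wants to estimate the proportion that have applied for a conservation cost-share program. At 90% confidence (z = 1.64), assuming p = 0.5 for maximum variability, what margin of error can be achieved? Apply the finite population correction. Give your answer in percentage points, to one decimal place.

1.7

Finite-population factor: (N−n)/(N−1) = (46420−2150)/(46420−1) = 0.9537.
SE(p̂) = √[p(1−p)/n · (N−n)/(N−1)] = √[0.2500/2150 × 0.9537] = 0.01053.
E = z × SE = 1.64 × 0.01053 = 0.01727 ≈ 1.7 percentage points.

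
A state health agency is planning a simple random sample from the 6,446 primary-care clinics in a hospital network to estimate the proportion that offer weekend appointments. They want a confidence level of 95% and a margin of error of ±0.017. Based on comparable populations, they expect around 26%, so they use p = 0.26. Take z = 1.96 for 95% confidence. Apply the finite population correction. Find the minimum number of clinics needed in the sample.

1832

Unadjusted: n₀ = 1.96² × 0.26 × 0.74 / 0.017² ≈ 2557.52, so n₀ = 2558.
Finite population correction with N = 6,446: n = n₀ / (1 + (n₀−1)/N) = 2558 / (1 + 2557/6446) = 2558 / 1.3967 ≈ 1831.49.
Rounding up, n = 1832.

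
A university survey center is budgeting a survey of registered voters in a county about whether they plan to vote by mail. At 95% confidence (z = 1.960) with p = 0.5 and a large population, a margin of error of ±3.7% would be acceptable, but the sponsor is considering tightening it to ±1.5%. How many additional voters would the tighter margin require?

At ±3.7%: n = 1.960² × 0.2500 / 0.037² ≈ 701.53 → 702.
At ±1.5%: n = 1.960² × 0.2500 / 0.015² ≈ 4268.44 → 4269.
Additional respondents: 4269 − 702 = 3567.

3567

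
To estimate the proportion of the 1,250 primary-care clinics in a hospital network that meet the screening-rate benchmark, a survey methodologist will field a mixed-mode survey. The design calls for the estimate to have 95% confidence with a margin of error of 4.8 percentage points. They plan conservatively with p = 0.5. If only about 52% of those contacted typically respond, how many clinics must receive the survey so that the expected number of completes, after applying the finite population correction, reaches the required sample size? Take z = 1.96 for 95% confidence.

Completed interviews needed (unadjusted): n₀ = 1.96² × 0.2500 / 0.048² ≈ 416.84 → 417.
FPC for N = 1,250: n = 417 / (1 + 416/1250) = 417 / 1.3328 ≈ 312.88 → 313.
At a 52% response rate, contacts needed = 313 / 0.52 ≈ 601.92 → 602.

602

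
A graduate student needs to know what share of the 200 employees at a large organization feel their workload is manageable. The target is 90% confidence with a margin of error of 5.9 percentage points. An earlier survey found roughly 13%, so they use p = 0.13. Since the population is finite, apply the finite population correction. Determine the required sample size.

62

For 90% confidence, z = 1.64.
Unadjusted: n₀ = 1.64² × 0.13 × 0.87 / 0.059² ≈ 87.39, so n₀ = 88.
Finite population correction with N = 200: n = n₀ / (1 + (n₀−1)/N) = 88 / (1 + 87/200) = 88 / 1.4350 ≈ 61.32.
Rounding up, n = 62.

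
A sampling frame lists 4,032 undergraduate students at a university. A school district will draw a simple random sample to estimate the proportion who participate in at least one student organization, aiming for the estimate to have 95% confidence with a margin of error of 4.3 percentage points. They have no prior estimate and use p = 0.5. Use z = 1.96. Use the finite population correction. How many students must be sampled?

461

Unadjusted: n₀ = 1.96² × 0.50 × 0.50 / 0.043² ≈ 519.42, so n₀ = 520.
Finite population correction with N = 4,032: n = n₀ / (1 + (n₀−1)/N) = 520 / (1 + 519/4032) = 520 / 1.1287 ≈ 460.70.
Rounding up, n = 461.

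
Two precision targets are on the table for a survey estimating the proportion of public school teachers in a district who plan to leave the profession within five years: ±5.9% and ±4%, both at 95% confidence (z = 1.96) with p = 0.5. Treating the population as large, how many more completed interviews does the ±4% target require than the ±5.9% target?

325

At ±5.9%: n = 1.96² × 0.2500 / 0.059² ≈ 275.90 → 276.
At ±4%: n = 1.96² × 0.2500 / 0.040² ≈ 600.25 → 601.
Additional respondents: 601 − 276 = 325.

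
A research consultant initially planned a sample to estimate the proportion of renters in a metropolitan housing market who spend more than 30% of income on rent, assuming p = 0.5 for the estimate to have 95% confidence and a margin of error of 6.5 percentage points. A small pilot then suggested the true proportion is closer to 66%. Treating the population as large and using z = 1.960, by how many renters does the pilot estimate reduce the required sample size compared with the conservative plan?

23

Conservative (p = 0.5): n = 1.960² × 0.25 / 0.065² ≈ 227.31 → 228.
Using p = 0.66: p(1−p) = 0.2244, so n = 1.960² × 0.2244 / 0.065² ≈ 204.04 → 205.
Reduction: 228 − 205 = 23.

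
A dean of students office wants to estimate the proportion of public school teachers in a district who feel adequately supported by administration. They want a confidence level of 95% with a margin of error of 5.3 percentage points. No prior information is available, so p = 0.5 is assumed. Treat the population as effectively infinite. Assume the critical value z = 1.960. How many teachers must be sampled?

With p = 0.5, p(1−p) = 0.25.
n = z²·p(1−p)/E² = 1.960² × 0.2500 / 0.053² = 3.8416 × 0.2500 / 0.002809 ≈ 341.90.
Rounding up gives n = 342.

342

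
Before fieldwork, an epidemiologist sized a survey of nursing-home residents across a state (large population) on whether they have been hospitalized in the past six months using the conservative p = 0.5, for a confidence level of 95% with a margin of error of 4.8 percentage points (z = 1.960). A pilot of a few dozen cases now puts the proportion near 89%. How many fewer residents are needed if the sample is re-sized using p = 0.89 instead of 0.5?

Conservative (p = 0.5): n = 1.960² × 0.25 / 0.048² ≈ 416.84 → 417.
Using p = 0.89: p(1−p) = 0.0979, so n = 1.960² × 0.0979 / 0.048² ≈ 163.23 → 164.
Reduction: 417 − 164 = 253.

253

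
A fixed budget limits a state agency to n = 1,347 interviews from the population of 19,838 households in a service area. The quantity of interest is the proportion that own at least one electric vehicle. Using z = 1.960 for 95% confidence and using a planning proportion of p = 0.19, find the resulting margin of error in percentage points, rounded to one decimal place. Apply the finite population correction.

2.0

Finite-population factor: (N−n)/(N−1) = (19838−1347)/(19838−1) = 0.9321.
SE(p̂) = √[p(1−p)/n · (N−n)/(N−1)] = √[0.1539/1347 × 0.9321] = 0.01032.
E = z × SE = 1.960 × 0.01032 = 0.02023 ≈ 2.0 percentage points.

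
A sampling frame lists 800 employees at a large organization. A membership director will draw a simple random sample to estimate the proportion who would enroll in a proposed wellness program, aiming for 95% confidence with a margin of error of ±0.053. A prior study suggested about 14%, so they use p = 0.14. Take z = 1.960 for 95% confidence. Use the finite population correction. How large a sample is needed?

137

Unadjusted: n₀ = 1.960² × 0.14 × 0.86 / 0.053² ≈ 164.66, so n₀ = 165.
Finite population correction with N = 800: n = n₀ / (1 + (n₀−1)/N) = 165 / (1 + 164/800) = 165 / 1.2050 ≈ 136.93.
Rounding up, n = 137.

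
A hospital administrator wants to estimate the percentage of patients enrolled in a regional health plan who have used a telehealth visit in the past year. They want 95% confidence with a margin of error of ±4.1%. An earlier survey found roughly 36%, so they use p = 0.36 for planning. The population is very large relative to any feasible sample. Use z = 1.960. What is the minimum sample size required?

527

With p = 0.36, p(1−p) = 0.2304.
n = z²·p(1−p)/E² = 1.960² × 0.2304 / 0.041² = 3.8416 × 0.2304 / 0.001681 ≈ 526.53.
Rounding up gives n = 527.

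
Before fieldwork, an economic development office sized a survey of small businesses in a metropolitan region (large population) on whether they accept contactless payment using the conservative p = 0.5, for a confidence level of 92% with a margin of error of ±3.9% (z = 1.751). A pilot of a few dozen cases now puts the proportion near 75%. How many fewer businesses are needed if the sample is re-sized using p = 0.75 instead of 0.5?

126

Conservative (p = 0.5): n = 1.751² × 0.25 / 0.039² ≈ 503.94 → 504.
Using p = 0.75: p(1−p) = 0.1875, so n = 1.751² × 0.1875 / 0.039² ≈ 377.96 → 378.
Reduction: 504 − 378 = 126.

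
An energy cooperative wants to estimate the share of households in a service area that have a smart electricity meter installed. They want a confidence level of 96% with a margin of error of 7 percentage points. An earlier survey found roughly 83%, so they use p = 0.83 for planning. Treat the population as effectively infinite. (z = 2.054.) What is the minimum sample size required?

With p = 0.83, p(1−p) = 0.1411.
n = z²·p(1−p)/E² = 2.054² × 0.1411 / 0.070² = 4.2189 × 0.1411 / 0.004900 ≈ 121.49.
Rounding up gives n = 122.

122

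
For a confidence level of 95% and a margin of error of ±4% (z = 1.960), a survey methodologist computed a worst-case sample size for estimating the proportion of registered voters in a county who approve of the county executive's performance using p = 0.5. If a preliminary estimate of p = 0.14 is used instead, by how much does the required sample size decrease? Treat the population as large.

Conservative (p = 0.5): n = 1.960² × 0.25 / 0.040² ≈ 600.25 → 601.
Using p = 0.14: p(1−p) = 0.1204, so n = 1.960² × 0.1204 / 0.040² ≈ 289.08 → 290.
Reduction: 601 − 290 = 311.

311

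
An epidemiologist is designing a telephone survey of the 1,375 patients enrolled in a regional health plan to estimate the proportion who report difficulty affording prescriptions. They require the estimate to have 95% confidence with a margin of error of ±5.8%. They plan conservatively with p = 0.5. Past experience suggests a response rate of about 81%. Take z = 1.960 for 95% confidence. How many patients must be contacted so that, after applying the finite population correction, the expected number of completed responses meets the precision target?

Completed interviews needed (unadjusted): n₀ = 1.960² × 0.2500 / 0.058² ≈ 285.49 → 286.
FPC for N = 1,375: n = 286 / (1 + 285/1375) = 286 / 1.2073 ≈ 236.90 → 237.
At an 81% response rate, contacts needed = 237 / 0.81 ≈ 292.59 → 293.

293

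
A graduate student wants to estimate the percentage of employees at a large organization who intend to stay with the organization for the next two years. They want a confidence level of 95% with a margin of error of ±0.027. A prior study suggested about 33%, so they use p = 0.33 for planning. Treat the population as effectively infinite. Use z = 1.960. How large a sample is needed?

With p = 0.33, p(1−p) = 0.2211.
n = z²·p(1−p)/E² = 1.960² × 0.2211 / 0.027² = 3.8416 × 0.2211 / 0.000729 ≈ 1165.13.
Rounding up gives n = 1166.

1166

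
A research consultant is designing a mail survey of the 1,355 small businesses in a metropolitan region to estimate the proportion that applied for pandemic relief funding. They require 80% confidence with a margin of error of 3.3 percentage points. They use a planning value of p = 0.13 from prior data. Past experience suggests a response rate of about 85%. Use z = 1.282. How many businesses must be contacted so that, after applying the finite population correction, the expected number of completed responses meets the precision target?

179

Completed interviews needed (unadjusted): n₀ = 1.282² × 0.1131 / 0.033² ≈ 170.69 → 171.
FPC for N = 1,355: n = 171 / (1 + 170/1355) = 171 / 1.1255 ≈ 151.94 → 152.
At an 85% response rate, contacts needed = 152 / 0.85 ≈ 178.82 → 179.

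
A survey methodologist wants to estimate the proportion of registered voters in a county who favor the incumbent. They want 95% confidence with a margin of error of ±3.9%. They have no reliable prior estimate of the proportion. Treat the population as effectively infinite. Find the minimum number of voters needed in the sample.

632

For 95% confidence, z = 1.96.
With no prior estimate, use p = 0.5, giving p(1−p) = 0.25.
n = z²·p(1−p)/E² = 1.96² × 0.2500 / 0.039² = 3.8416 × 0.2500 / 0.001521 ≈ 631.43.
Rounding up gives n = 632.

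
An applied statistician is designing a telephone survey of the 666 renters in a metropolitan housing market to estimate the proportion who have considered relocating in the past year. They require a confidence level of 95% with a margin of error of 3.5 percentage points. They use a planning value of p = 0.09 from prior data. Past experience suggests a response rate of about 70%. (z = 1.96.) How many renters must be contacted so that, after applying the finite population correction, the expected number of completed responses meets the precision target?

Completed interviews needed (unadjusted): n₀ = 1.96² × 0.0819 / 0.035² ≈ 256.84 → 257.
FPC for N = 666: n = 257 / (1 + 256/666) = 257 / 1.3844 ≈ 185.64 → 186.
At a 70% response rate, contacts needed = 186 / 0.70 ≈ 265.71 → 266.

266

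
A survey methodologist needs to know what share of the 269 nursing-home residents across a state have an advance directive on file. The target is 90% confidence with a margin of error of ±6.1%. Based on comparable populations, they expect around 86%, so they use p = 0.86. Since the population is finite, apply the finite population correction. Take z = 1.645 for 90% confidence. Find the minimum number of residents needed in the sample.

67

Unadjusted: n₀ = 1.645² × 0.86 × 0.14 / 0.061² ≈ 87.56, so n₀ = 88.
Finite population correction with N = 269: n = n₀ / (1 + (n₀−1)/N) = 88 / (1 + 87/269) = 88 / 1.3234 ≈ 66.49.
Rounding up, n = 67.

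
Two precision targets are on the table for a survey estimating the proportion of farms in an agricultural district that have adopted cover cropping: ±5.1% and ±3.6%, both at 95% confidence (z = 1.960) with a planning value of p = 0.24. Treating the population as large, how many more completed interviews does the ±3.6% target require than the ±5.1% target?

At ±5.1%: n = 1.960² × 0.1824 / 0.051² ≈ 269.40 → 270.
At ±3.6%: n = 1.960² × 0.1824 / 0.036² ≈ 540.67 → 541.
Additional respondents: 541 − 270 = 271.

271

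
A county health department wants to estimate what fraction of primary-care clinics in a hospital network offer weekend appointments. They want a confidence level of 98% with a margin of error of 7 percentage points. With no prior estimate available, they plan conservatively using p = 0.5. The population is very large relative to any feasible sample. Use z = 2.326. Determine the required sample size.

277

With p = 0.5, p(1−p) = 0.25.
n = z²·p(1−p)/E² = 2.326² × 0.2500 / 0.070² = 5.4103 × 0.2500 / 0.004900 ≈ 276.03.
Rounding up gives n = 277.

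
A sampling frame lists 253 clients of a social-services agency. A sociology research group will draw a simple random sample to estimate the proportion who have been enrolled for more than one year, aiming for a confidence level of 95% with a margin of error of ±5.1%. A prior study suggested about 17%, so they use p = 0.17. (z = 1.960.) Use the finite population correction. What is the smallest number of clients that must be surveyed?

115

Unadjusted: n₀ = 1.960² × 0.17 × 0.83 / 0.051² ≈ 208.40, so n₀ = 209.
Finite population correction with N = 253: n = n₀ / (1 + (n₀−1)/N) = 209 / (1 + 208/253) = 209 / 1.8221 ≈ 114.70.
Rounding up, n = 115.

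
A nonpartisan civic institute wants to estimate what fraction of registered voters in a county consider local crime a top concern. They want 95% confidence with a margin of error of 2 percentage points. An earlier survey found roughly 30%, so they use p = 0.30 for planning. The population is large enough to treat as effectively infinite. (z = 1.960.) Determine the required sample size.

With p = 0.30, p(1−p) = 0.2100.
n = z²·p(1−p)/E² = 1.960² × 0.2100 / 0.020² = 3.8416 × 0.2100 / 0.000400 ≈ 2016.84.
Rounding up gives n = 2017.

2017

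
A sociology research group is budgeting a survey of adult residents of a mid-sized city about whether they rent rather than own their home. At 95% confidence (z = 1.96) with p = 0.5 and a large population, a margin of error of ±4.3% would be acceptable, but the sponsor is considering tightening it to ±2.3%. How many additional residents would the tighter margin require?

1296

At ±4.3%: n = 1.96² × 0.2500 / 0.043² ≈ 519.42 → 520.
At ±2.3%: n = 1.96² × 0.2500 / 0.023² ≈ 1815.50 → 1816.
Additional respondents: 1816 − 520 = 1296.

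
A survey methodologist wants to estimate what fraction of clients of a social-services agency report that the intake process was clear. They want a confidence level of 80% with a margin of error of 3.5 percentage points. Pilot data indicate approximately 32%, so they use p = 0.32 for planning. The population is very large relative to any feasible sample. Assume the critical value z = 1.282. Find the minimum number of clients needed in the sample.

With p = 0.32, p(1−p) = 0.2176.
n = z²·p(1−p)/E² = 1.282² × 0.2176 / 0.035² = 1.6435 × 0.2176 / 0.001225 ≈ 291.94.
Rounding up gives n = 292.

292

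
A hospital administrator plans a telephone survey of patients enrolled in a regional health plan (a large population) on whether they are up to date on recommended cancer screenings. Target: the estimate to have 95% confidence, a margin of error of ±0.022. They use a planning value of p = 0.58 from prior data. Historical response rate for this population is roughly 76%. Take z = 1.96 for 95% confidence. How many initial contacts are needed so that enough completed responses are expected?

2545

Completed interviews needed: n₀ = 1.96² × 0.2436 / 0.022² ≈ 1933.50 → 1934.
At a 76% response rate, contacts needed = 1934 / 0.76 ≈ 2544.74 → 2545.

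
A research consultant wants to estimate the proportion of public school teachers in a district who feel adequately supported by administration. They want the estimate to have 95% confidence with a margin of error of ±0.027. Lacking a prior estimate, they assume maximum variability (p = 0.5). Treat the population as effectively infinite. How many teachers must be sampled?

For 95% confidence, z = 1.960.
With p = 0.5, p(1−p) = 0.25.
n = z²·p(1−p)/E² = 1.960² × 0.2500 / 0.027² = 3.8416 × 0.2500 / 0.000729 ≈ 1317.42.
Rounding up gives n = 1318.

1318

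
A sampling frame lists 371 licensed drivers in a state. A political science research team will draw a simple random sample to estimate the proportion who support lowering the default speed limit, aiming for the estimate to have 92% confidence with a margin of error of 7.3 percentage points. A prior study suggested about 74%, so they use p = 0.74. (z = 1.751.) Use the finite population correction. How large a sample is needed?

86

Unadjusted: n₀ = 1.751² × 0.74 × 0.26 / 0.073² ≈ 110.70, so n₀ = 111.
Finite population correction with N = 371: n = n₀ / (1 + (n₀−1)/N) = 111 / (1 + 110/371) = 111 / 1.2965 ≈ 85.62.
Rounding up, n = 86.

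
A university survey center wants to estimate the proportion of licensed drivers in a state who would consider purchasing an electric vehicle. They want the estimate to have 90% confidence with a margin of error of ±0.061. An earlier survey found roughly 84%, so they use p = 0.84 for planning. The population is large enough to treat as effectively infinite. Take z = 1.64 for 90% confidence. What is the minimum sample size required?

98

With p = 0.84, p(1−p) = 0.1344.
n = z²·p(1−p)/E² = 1.64² × 0.1344 / 0.061² = 2.6896 × 0.1344 / 0.003721 ≈ 97.15.
Rounding up gives n = 98.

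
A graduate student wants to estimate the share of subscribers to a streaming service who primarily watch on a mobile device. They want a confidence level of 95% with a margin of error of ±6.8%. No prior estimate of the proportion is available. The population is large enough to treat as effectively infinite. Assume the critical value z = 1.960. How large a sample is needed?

With no prior estimate, use p = 0.5, giving p(1−p) = 0.25.
n = z²·p(1−p)/E² = 1.960² × 0.2500 / 0.068² = 3.8416 × 0.2500 / 0.004624 ≈ 207.70.
Rounding up gives n = 208.

208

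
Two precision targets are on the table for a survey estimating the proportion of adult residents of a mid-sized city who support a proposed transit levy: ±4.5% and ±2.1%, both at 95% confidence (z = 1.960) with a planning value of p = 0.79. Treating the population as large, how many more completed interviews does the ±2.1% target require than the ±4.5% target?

At ±4.5%: n = 1.960² × 0.1659 / 0.045² ≈ 314.73 → 315.
At ±2.1%: n = 1.960² × 0.1659 / 0.021² ≈ 1445.17 → 1446.
Additional respondents: 1446 − 315 = 1131.

1131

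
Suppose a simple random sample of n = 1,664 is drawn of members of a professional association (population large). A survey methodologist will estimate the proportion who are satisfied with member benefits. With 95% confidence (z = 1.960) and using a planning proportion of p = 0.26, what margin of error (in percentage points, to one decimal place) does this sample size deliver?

2.1

SE(p̂) = √[p(1−p)/n] = √[0.1924/1664] = 0.01075.
E = z × SE = 1.960 × 0.01075 = 0.02108, or 2.1 percentage points.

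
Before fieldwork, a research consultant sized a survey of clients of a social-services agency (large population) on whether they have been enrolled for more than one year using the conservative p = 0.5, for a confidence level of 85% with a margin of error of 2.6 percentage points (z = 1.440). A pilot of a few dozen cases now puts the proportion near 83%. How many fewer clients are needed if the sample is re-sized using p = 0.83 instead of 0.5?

Conservative (p = 0.5): n = 1.440² × 0.25 / 0.026² ≈ 766.86 → 767.
Using p = 0.83: p(1−p) = 0.1411, so n = 1.440² × 0.1411 / 0.026² ≈ 432.82 → 433.
Reduction: 767 − 433 = 334.

334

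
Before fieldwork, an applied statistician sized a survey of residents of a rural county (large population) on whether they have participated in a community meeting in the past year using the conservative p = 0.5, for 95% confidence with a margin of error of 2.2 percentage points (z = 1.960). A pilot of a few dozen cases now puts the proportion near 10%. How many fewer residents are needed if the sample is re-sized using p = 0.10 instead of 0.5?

Conservative (p = 0.5): n = 1.960² × 0.25 / 0.022² ≈ 1984.30 → 1985.
Using p = 0.10: p(1−p) = 0.0900, so n = 1.960² × 0.0900 / 0.022² ≈ 714.35 → 715.
Reduction: 1985 − 715 = 1270.

1270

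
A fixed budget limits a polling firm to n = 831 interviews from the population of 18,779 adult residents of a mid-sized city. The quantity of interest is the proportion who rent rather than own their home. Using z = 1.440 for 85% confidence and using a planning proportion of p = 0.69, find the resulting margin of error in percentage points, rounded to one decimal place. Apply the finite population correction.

2.3

Finite-population factor: (N−n)/(N−1) = (18779−831)/(18779−1) = 0.9558.
SE(p̂) = √[p(1−p)/n · (N−n)/(N−1)] = √[0.2139/831 × 0.9558] = 0.01569.
E = z × SE = 1.440 × 0.01569 = 0.02259 ≈ 2.3 percentage points.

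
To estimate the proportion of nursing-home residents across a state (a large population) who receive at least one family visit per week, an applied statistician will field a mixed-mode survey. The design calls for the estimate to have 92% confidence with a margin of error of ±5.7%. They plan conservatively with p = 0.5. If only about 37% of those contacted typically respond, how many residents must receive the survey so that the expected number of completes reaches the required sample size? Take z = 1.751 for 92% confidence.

638

Completed interviews needed: n₀ = 1.751² × 0.2500 / 0.057² ≈ 235.92 → 236.
At a 37% response rate, contacts needed = 236 / 0.37 ≈ 637.84 → 638.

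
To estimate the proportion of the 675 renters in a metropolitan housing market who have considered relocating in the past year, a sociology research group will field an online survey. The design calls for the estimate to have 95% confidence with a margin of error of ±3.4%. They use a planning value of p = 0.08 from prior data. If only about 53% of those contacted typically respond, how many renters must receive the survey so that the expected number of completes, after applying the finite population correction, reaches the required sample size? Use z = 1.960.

340

Completed interviews needed (unadjusted): n₀ = 1.960² × 0.0736 / 0.034² ≈ 244.59 → 245.
FPC for N = 675: n = 245 / (1 + 244/675) = 245 / 1.3615 ≈ 179.95 → 180.
At a 53% response rate, contacts needed = 180 / 0.53 ≈ 339.62 → 340.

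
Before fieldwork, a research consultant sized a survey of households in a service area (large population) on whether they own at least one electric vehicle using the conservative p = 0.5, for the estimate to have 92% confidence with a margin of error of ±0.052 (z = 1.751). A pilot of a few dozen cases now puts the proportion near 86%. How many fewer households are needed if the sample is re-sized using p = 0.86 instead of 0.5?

147

Conservative (p = 0.5): n = 1.751² × 0.25 / 0.052² ≈ 283.47 → 284.
Using p = 0.86: p(1−p) = 0.1204, so n = 1.751² × 0.1204 / 0.052² ≈ 136.52 → 137.
Reduction: 284 − 137 = 147.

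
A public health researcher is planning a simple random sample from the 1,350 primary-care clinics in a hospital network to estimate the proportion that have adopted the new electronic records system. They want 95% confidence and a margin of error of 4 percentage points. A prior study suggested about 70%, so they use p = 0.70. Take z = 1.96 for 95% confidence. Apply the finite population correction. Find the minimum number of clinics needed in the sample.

368

Unadjusted: n₀ = 1.96² × 0.70 × 0.30 / 0.040² ≈ 504.21, so n₀ = 505.
Finite population correction with N = 1,350: n = n₀ / (1 + (n₀−1)/N) = 505 / (1 + 504/1350) = 505 / 1.3733 ≈ 367.72.
Rounding up, n = 368.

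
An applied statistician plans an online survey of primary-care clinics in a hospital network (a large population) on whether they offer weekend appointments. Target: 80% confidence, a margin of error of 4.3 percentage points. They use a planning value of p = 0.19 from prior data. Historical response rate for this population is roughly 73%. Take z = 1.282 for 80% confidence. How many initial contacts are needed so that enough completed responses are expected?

188

Completed interviews needed: n₀ = 1.282² × 0.1539 / 0.043² ≈ 136.80 → 137.
At a 73% response rate, contacts needed = 137 / 0.73 ≈ 187.67 → 188.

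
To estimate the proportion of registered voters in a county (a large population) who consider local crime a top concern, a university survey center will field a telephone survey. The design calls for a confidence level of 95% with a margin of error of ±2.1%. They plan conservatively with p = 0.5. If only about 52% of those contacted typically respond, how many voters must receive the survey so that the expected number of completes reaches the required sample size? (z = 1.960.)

Completed interviews needed: n₀ = 1.960² × 0.2500 / 0.021² ≈ 2177.78 → 2178.
At a 52% response rate, contacts needed = 2178 / 0.52 ≈ 4188.46 → 4189.

4189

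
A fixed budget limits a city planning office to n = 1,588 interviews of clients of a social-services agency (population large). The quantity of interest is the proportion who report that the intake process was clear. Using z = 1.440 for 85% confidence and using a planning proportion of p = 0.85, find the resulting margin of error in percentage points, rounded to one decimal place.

1.3

SE(p̂) = √[p(1−p)/n] = √[0.1275/1588] = 0.00896.
E = z × SE = 1.440 × 0.00896 = 0.01290, or 1.3 percentage points.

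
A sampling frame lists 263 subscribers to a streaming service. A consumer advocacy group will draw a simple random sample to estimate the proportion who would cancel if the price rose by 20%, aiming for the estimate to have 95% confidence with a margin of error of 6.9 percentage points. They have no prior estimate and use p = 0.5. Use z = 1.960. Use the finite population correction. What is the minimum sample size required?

115

Unadjusted: n₀ = 1.960² × 0.50 × 0.50 / 0.069² ≈ 201.72, so n₀ = 202.
Finite population correction with N = 263: n = n₀ / (1 + (n₀−1)/N) = 202 / (1 + 201/263) = 202 / 1.7643 ≈ 114.50.
Rounding up, n = 115.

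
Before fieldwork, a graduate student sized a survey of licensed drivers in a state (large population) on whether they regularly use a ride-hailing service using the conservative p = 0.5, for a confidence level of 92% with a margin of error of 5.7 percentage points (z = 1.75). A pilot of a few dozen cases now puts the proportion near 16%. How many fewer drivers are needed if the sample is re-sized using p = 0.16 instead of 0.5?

Conservative (p = 0.5): n = 1.75² × 0.25 / 0.057² ≈ 235.65 → 236.
Using p = 0.16: p(1−p) = 0.1344, so n = 1.75² × 0.1344 / 0.057² ≈ 126.69 → 127.
Reduction: 236 − 127 = 109.

109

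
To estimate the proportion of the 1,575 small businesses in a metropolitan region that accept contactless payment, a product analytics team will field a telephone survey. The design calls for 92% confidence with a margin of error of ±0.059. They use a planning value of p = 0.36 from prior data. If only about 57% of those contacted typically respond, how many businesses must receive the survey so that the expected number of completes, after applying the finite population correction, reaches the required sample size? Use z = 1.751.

316

Completed interviews needed (unadjusted): n₀ = 1.751² × 0.2304 / 0.059² ≈ 202.93 → 203.
FPC for N = 1,575: n = 203 / (1 + 202/1575) = 203 / 1.1283 ≈ 179.92 → 180.
At a 57% response rate, contacts needed = 180 / 0.57 ≈ 315.79 → 316.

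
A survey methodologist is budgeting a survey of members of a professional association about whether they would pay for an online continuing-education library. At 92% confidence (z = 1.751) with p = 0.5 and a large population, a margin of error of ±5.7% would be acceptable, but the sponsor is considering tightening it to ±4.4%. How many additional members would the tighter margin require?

At ±5.7%: n = 1.751² × 0.2500 / 0.057² ≈ 235.92 → 236.
At ±4.4%: n = 1.751² × 0.2500 / 0.044² ≈ 395.92 → 396.
Additional respondents: 396 − 236 = 160.

160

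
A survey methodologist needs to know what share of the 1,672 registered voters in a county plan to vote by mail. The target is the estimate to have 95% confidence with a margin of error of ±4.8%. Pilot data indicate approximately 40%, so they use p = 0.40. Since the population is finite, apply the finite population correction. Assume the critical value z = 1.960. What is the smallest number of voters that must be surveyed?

324

Unadjusted: n₀ = 1.960² × 0.40 × 0.60 / 0.048² ≈ 400.17, so n₀ = 401.
Finite population correction with N = 1,672: n = n₀ / (1 + (n₀−1)/N) = 401 / (1 + 400/1672) = 401 / 1.2392 ≈ 323.59.
Rounding up, n = 324.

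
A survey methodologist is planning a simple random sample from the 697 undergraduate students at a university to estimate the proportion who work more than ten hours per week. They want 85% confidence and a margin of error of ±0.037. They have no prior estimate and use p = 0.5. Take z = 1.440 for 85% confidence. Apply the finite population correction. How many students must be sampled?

246

Unadjusted: n₀ = 1.440² × 0.50 × 0.50 / 0.037² ≈ 378.67, so n₀ = 379.
Finite population correction with N = 697: n = n₀ / (1 + (n₀−1)/N) = 379 / (1 + 378/697) = 379 / 1.5423 ≈ 245.73.
Rounding up, n = 246.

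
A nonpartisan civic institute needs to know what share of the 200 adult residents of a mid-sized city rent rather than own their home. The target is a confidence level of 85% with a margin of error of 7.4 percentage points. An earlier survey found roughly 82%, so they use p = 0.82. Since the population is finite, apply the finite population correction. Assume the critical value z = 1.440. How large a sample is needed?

Unadjusted: n₀ = 1.440² × 0.82 × 0.18 / 0.074² ≈ 55.89, so n₀ = 56.
Finite population correction with N = 200: n = n₀ / (1 + (n₀−1)/N) = 56 / (1 + 55/200) = 56 / 1.2750 ≈ 43.92.
Rounding up, n = 44.

44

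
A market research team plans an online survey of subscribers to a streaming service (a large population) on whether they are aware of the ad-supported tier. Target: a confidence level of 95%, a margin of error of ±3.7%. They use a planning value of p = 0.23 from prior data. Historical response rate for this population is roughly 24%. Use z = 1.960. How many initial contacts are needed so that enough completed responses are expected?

2071

Completed interviews needed: n₀ = 1.960² × 0.1771 / 0.037² ≈ 496.97 → 497.
At a 24% response rate, contacts needed = 497 / 0.24 ≈ 2070.83 → 2071.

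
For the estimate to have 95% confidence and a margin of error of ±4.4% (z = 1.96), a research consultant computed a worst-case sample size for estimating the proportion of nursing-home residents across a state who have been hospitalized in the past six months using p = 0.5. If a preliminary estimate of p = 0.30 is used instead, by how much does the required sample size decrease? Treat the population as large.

Conservative (p = 0.5): n = 1.96² × 0.25 / 0.044² ≈ 496.07 → 497.
Using p = 0.30: p(1−p) = 0.2100, so n = 1.96² × 0.2100 / 0.044² ≈ 416.70 → 417.
Reduction: 497 − 417 = 80.

80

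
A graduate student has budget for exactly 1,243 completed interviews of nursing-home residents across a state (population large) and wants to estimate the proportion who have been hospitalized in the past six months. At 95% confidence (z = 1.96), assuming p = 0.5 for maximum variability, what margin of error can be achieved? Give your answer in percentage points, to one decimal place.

2.8

SE(p̂) = √[p(1−p)/n] = √[0.2500/1243] = 0.01418.
E = z × SE = 1.96 × 0.01418 = 0.02780, or 2.8 percentage points.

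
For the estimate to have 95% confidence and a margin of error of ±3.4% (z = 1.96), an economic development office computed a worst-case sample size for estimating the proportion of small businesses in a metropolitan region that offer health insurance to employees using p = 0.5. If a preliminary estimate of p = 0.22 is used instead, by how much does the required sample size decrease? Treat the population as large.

260

Conservative (p = 0.5): n = 1.96² × 0.25 / 0.034² ≈ 830.80 → 831.
Using p = 0.22: p(1−p) = 0.1716, so n = 1.96² × 0.1716 / 0.034² ≈ 570.26 → 571.
Reduction: 831 − 571 = 260.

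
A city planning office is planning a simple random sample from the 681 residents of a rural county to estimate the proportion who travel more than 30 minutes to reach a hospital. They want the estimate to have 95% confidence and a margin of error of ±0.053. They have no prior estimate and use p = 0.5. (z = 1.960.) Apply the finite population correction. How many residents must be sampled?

228

Unadjusted: n₀ = 1.960² × 0.50 × 0.50 / 0.053² ≈ 341.90, so n₀ = 342.
Finite population correction with N = 681: n = n₀ / (1 + (n₀−1)/N) = 342 / (1 + 341/681) = 342 / 1.5007 ≈ 227.89.
Rounding up, n = 228.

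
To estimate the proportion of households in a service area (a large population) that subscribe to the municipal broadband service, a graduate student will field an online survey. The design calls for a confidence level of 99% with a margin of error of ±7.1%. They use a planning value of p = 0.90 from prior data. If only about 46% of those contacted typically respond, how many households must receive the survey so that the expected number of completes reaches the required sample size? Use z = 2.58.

Completed interviews needed: n₀ = 2.58² × 0.0900 / 0.071² ≈ 118.84 → 119.
At a 46% response rate, contacts needed = 119 / 0.46 ≈ 258.70 → 259.

259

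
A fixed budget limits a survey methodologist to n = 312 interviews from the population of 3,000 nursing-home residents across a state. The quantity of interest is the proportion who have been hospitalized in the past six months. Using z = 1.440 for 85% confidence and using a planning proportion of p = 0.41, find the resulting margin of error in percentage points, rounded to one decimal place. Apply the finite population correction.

3.8

Finite-population factor: (N−n)/(N−1) = (3000−312)/(3000−1) = 0.8963.
SE(p̂) = √[p(1−p)/n · (N−n)/(N−1)] = √[0.2419/312 × 0.8963] = 0.02636.
E = z × SE = 1.440 × 0.02636 = 0.03796 ≈ 3.8 percentage points.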